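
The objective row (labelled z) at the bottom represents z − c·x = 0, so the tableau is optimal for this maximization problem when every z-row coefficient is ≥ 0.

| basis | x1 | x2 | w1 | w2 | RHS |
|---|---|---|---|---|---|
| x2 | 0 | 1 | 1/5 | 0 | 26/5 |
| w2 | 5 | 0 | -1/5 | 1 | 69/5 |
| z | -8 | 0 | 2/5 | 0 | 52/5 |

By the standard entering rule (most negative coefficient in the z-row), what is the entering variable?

x1

Negative z-row entries: x1: -8.
The most negative is -8 in column x1, so x1 enters.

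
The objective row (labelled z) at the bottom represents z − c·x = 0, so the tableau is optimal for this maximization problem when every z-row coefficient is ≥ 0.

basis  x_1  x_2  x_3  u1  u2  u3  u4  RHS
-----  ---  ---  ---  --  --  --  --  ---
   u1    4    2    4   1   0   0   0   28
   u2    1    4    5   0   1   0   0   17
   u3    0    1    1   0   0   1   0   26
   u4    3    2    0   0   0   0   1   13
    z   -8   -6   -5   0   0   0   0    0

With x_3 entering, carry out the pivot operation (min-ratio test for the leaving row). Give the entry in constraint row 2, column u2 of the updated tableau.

Ratio test on column x_3 — row 1: 28/4 = 7; row 2: 17/5 = 17/5; row 3: 26/1 = 26; row 4: entry 0 ≤ 0. Minimum is 17/5 at row 2 (u2 leaves); pivot element 5.
Divide row 2 by 5; eliminate column x_3 from the other rows.
In the new row 2, the u2 entry is the old entry divided by the pivot: 1/5 = 1/5.

1/5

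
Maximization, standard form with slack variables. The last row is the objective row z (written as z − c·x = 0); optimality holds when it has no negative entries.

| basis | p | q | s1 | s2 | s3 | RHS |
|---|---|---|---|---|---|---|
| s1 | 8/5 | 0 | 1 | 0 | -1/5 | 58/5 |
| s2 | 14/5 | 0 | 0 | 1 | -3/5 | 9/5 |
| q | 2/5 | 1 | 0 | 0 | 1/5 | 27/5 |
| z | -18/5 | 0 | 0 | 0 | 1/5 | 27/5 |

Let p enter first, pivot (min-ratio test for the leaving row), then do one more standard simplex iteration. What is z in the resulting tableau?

18

Ratio test on column p — row 1: (58/5)/(8/5) = 29/4; row 2: (9/5)/(14/5) = 9/14; row 3: (27/5)/(2/5) = 27/2. Minimum is 9/14 at row 2 (s2 leaves); pivot element 14/5.
Pivot on row 2; the z-row RHS becomes 27/5 − (-18/5)·(9/14) = 54/7.
Next entering variable (most negative z-row entry -4/7): s3.
Ratio test on column s3 — row 1: (74/7)/(1/7) = 74; row 2: entry -3/14 ≤ 0; row 3: (36/7)/(2/7) = 18. Minimum is 18 at row 3 (q leaves); pivot element 2/7.
After the second pivot the z-row RHS is 54/7 − (-4/7)·18 = 18.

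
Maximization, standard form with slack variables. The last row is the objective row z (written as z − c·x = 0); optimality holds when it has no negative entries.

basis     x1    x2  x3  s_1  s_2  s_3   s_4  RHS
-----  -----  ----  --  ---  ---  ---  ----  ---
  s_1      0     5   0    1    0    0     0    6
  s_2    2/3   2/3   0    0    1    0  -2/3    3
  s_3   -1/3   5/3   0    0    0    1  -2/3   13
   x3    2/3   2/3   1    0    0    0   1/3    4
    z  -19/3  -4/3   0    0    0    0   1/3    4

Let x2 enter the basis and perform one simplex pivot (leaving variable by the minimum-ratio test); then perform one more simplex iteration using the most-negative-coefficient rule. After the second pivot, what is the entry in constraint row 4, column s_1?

0

Ratio test on column x2 — row 1: 6/5 = 6/5; row 2: 3/(2/3) = 9/2; row 3: 13/(5/3) = 39/5; row 4: 4/(2/3) = 6. Minimum is 6/5 at row 1 (s_1 leaves); pivot element 5.
Divide row 1 by 5; eliminate column x2 from the other rows.
Second iteration: most negative z-row entry is -19/3 in column x1, so x1 enters.
Ratio test on column x1 — row 1: entry 0 ≤ 0; row 2: (11/5)/(2/3) = 33/10; row 3: entry -1/3 ≤ 0; row 4: (16/5)/(2/3) = 24/5. Minimum is 33/10 at row 2 (s_2 leaves); pivot element 2/3.
Divide row 2 by 2/3; eliminate column x1 from the other rows.
After both pivots, the entry at constraint row 4, column s_1 is 0.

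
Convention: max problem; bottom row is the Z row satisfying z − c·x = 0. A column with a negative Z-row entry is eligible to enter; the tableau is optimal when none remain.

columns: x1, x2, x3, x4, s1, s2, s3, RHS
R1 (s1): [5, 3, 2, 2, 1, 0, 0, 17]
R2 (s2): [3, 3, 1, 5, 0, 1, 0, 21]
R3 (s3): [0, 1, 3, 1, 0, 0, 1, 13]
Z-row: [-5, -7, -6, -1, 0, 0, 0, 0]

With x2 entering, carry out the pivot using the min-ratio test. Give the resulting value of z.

Ratio test on column x2 — row 1: 17/3 = 17/3; row 2: 21/3 = 7; row 3: 13/1 = 13. Minimum is 17/3 at row 1 (s1 leaves); pivot element 3.
Pivot on row 1; the Z-row RHS becomes 0 − (-7)·(17/3) = 119/3.

119/3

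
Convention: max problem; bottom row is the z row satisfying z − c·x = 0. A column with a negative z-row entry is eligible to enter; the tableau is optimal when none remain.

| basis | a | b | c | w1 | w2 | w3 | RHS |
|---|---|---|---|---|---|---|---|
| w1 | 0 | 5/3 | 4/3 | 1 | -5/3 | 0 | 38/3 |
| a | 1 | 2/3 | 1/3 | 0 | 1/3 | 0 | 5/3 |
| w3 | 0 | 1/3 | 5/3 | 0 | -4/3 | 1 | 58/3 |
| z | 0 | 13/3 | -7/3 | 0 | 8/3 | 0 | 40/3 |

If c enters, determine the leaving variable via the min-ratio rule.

Column c entries and ratios — w1: (38/3)/(4/3) = 19/2; a: (5/3)/(1/3) = 5; w3: (58/3)/(5/3) = 58/5.
Smallest ratio is 5 in the row of a, so a leaves.

a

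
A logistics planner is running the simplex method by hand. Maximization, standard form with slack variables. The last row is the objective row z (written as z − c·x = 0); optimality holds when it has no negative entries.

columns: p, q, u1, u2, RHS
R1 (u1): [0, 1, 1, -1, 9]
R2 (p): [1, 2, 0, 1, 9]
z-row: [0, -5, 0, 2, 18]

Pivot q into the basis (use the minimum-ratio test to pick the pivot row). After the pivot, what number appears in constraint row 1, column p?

-1/2

Ratio test on column q — row 1: 9/1 = 9; row 2: 9/2 = 9/2. Minimum is 9/2 at row 2 (p leaves); pivot element 2.
Divide row 2 by 2; eliminate column q from the other rows.
Row 1 update in column p: 0 − 1·(1/2) = -1/2.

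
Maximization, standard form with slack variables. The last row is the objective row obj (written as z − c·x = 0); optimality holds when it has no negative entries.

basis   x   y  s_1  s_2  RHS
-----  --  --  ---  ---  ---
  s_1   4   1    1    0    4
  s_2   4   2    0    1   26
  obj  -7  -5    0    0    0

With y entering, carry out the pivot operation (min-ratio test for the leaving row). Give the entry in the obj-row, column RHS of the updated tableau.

Ratio test on column y — row 1: 4/1 = 4; row 2: 26/2 = 13. Minimum is 4 at row 1 (s_1 leaves); pivot element 1.
Divide row 1 by 1; eliminate column y from the other rows.
obj-row update in column RHS: 0 − (-5)·4 = 20.

20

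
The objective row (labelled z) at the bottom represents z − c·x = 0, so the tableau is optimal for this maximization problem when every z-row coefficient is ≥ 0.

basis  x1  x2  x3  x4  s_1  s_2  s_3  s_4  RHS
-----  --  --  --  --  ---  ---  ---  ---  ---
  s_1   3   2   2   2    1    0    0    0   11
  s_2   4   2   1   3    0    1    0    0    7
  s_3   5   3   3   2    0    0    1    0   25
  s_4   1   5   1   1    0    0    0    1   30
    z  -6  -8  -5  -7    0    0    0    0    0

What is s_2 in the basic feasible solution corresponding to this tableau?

7

s_2 is basic (row 2); its value is the RHS of that row, 7.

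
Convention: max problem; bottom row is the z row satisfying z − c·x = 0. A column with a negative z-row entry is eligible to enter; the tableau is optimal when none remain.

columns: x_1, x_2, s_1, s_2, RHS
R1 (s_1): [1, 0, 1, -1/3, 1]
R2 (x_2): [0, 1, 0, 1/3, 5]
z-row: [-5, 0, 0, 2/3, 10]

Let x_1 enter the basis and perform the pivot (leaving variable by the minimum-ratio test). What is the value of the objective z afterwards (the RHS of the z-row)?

15

Ratio test on column x_1 — row 1: 1/1 = 1; row 2: entry 0 ≤ 0. Minimum is 1 at row 1 (s_1 leaves); pivot element 1.
Pivot on row 1; the z-row RHS becomes 10 − (-5)·1 = 15.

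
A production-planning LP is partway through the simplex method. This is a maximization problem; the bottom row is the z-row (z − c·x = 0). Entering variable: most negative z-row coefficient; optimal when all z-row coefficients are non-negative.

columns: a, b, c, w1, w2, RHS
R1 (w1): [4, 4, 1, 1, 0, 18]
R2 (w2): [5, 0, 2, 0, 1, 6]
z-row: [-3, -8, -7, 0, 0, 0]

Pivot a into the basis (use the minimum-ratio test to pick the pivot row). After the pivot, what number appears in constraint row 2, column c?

Ratio test on column a — row 1: 18/4 = 9/2; row 2: 6/5 = 6/5. Minimum is 6/5 at row 2 (w2 leaves); pivot element 5.
Divide row 2 by 5; eliminate column a from the other rows.
In the new row 2, the c entry is the old entry divided by the pivot: 2/5 = 2/5.

2/5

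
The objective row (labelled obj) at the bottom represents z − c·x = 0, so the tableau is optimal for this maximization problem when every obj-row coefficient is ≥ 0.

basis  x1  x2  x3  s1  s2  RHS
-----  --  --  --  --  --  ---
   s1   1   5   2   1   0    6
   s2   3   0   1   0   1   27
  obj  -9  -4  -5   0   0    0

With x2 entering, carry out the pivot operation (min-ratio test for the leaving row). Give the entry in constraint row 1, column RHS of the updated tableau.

Ratio test on column x2 — row 1: 6/5 = 6/5; row 2: entry 0 ≤ 0. Minimum is 6/5 at row 1 (s1 leaves); pivot element 5.
Divide row 1 by 5; eliminate column x2 from the other rows.
In the new row 1, the RHS entry is the old entry divided by the pivot: 6/5 = 6/5.

6/5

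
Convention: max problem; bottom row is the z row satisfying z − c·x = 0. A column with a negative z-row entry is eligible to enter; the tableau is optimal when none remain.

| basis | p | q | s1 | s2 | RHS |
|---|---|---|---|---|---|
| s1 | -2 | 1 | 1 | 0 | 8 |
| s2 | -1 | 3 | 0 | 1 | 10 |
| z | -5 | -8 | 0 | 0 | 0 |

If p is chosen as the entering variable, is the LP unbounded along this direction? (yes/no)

yes

Every constraint-row entry in column p is ≤ 0, so increasing p is unbounded.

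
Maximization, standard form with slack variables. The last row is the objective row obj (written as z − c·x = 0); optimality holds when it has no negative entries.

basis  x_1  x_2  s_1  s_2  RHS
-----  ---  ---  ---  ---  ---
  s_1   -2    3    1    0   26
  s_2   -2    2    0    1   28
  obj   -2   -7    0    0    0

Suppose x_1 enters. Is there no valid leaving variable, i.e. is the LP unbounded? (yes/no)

yes

Every constraint-row entry in column x_1 is ≤ 0, so increasing x_1 is unbounded.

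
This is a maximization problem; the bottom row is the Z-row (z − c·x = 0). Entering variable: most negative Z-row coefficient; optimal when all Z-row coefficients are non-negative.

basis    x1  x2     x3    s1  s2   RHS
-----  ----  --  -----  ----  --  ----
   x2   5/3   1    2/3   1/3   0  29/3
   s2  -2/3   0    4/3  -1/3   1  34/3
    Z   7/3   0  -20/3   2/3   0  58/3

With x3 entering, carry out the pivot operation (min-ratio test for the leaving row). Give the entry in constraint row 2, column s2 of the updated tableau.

Ratio test on column x3 — row 1: (29/3)/(2/3) = 29/2; row 2: (34/3)/(4/3) = 17/2. Minimum is 17/2 at row 2 (s2 leaves); pivot element 4/3.
Divide row 2 by 4/3; eliminate column x3 from the other rows.
In the new row 2, the s2 entry is the old entry divided by the pivot: 1/(4/3) = 3/4.

3/4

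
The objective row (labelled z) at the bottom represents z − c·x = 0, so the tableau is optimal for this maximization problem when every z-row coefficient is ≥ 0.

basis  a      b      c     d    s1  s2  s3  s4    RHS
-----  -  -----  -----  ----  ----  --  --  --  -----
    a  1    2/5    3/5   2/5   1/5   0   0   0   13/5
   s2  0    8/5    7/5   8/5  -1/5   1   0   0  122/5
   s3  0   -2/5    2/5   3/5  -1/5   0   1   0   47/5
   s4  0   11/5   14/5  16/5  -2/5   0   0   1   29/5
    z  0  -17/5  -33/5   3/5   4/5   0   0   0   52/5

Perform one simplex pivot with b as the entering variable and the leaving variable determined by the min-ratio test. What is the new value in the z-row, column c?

-25/11

Ratio test on column b — row 1: (13/5)/(2/5) = 13/2; row 2: (122/5)/(8/5) = 61/4; row 3: entry -2/5 ≤ 0; row 4: (29/5)/(11/5) = 29/11. Minimum is 29/11 at row 4 (s4 leaves); pivot element 11/5.
Divide row 4 by 11/5; eliminate column b from the other rows.
z-row update in column c: -33/5 − (-17/5)·(14/11) = -25/11.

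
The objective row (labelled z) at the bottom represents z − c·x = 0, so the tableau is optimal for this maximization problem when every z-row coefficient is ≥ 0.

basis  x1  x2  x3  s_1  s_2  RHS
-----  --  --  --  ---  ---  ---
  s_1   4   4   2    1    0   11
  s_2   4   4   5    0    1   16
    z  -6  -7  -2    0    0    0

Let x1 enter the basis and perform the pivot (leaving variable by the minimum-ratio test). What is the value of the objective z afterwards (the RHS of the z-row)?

Ratio test on column x1 — row 1: 11/4 = 11/4; row 2: 16/4 = 4. Minimum is 11/4 at row 1 (s_1 leaves); pivot element 4.
Pivot on row 1; the z-row RHS becomes 0 − (-6)·(11/4) = 33/2.

33/2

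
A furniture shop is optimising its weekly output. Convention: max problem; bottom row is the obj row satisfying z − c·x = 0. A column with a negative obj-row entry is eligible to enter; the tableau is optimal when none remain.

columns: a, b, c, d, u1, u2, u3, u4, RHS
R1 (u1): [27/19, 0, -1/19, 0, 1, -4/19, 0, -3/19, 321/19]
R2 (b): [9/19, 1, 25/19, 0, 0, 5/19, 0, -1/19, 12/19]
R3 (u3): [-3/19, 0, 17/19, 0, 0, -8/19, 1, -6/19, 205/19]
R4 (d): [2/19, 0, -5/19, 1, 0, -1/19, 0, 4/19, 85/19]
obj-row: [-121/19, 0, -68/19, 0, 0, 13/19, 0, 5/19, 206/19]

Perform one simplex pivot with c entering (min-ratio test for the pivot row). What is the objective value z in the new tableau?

314/25

Ratio test on column c — row 1: entry -1/19 ≤ 0; row 2: (12/19)/(25/19) = 12/25; row 3: (205/19)/(17/19) = 205/17; row 4: entry -5/19 ≤ 0. Minimum is 12/25 at row 2 (b leaves); pivot element 25/19.
Pivot on row 2; the obj-row RHS becomes 206/19 − (-68/19)·(12/25) = 314/25.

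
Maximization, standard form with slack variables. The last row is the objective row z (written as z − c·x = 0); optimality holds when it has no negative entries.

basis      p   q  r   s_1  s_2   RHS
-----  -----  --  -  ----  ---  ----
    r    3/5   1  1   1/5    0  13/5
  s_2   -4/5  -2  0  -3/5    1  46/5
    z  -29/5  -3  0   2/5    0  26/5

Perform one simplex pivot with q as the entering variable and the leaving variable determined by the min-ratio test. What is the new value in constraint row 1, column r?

Ratio test on column q — row 1: (13/5)/1 = 13/5; row 2: entry -2 ≤ 0. Minimum is 13/5 at row 1 (r leaves); pivot element 1.
Divide row 1 by 1; eliminate column q from the other rows.
In the new row 1, the r entry is the old entry divided by the pivot: 1/1 = 1.

1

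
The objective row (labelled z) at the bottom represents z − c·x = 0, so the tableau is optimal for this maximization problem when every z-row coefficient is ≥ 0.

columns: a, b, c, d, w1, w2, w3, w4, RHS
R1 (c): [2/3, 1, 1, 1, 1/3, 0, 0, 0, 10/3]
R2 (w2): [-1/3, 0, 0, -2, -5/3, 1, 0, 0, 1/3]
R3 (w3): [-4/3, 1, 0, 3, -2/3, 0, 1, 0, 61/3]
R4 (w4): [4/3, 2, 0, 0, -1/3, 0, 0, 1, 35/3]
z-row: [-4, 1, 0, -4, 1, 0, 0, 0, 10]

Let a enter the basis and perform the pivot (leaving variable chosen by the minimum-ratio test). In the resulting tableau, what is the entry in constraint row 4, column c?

Ratio test on column a — row 1: (10/3)/(2/3) = 5; row 2: entry -1/3 ≤ 0; row 3: entry -4/3 ≤ 0; row 4: (35/3)/(4/3) = 35/4. Minimum is 5 at row 1 (c leaves); pivot element 2/3.
Divide row 1 by 2/3; eliminate column a from the other rows.
Row 4 update in column c: 0 − (4/3)·(3/2) = -2.

-2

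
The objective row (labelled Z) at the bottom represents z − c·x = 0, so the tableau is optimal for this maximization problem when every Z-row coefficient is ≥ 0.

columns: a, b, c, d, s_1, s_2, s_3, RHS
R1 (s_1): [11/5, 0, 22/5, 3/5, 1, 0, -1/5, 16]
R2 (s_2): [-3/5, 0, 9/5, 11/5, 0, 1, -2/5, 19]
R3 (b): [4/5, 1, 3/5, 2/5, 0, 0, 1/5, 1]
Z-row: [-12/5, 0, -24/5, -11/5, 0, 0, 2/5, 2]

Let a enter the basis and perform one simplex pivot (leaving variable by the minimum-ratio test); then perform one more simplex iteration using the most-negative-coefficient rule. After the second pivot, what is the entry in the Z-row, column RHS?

10

Ratio test on column a — row 1: 16/(11/5) = 80/11; row 2: entry -3/5 ≤ 0; row 3: 1/(4/5) = 5/4. Minimum is 5/4 at row 3 (b leaves); pivot element 4/5.
Divide row 3 by 4/5; eliminate column a from the other rows.
Second iteration: most negative Z-row entry is -3 in column c, so c enters.
Ratio test on column c — row 1: (53/4)/(11/4) = 53/11; row 2: (79/4)/(9/4) = 79/9; row 3: (5/4)/(3/4) = 5/3. Minimum is 5/3 at row 3 (a leaves); pivot element 3/4.
Divide row 3 by 3/4; eliminate column c from the other rows.
After both pivots, the entry at the Z-row, column RHS is 10.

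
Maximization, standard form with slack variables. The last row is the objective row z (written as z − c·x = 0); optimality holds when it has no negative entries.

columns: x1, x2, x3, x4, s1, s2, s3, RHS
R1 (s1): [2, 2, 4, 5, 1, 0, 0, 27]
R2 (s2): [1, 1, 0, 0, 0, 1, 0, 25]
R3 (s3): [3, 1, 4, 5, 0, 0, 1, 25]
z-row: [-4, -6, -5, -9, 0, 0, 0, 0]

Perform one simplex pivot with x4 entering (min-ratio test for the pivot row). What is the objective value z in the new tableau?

45

Ratio test on column x4 — row 1: 27/5 = 27/5; row 2: entry 0 ≤ 0; row 3: 25/5 = 5. Minimum is 5 at row 3 (s3 leaves); pivot element 5.
Pivot on row 3; the z-row RHS becomes 0 − (-9)·5 = 45.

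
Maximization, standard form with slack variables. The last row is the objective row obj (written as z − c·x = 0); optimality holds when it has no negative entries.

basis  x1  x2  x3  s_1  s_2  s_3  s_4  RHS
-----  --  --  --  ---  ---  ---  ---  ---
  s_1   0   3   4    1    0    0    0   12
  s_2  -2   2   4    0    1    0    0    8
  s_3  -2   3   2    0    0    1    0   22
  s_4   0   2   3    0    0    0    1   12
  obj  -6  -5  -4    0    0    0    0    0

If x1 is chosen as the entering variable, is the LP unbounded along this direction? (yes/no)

yes

Every constraint-row entry in column x1 is ≤ 0, so increasing x1 is unbounded.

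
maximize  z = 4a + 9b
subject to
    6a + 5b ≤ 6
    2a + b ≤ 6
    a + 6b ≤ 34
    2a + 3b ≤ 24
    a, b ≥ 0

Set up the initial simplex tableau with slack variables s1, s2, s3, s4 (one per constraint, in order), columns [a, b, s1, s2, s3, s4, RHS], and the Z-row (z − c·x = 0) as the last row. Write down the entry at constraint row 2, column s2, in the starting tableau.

1

Slack s2 belongs to constraint 2; its column is the unit vector e_2, so the entry in row 2 is 1.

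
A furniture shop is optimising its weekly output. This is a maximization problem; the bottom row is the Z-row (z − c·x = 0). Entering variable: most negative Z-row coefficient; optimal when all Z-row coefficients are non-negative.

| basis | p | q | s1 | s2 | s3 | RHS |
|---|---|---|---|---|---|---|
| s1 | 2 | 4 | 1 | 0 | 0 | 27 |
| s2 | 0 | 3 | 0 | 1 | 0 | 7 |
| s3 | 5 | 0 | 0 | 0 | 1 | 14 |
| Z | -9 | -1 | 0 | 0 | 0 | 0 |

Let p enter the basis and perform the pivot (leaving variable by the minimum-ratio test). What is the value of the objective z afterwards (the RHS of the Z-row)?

Ratio test on column p — row 1: 27/2 = 27/2; row 2: entry 0 ≤ 0; row 3: 14/5 = 14/5. Minimum is 14/5 at row 3 (s3 leaves); pivot element 5.
Pivot on row 3; the Z-row RHS becomes 0 − (-9)·(14/5) = 126/5.

126/5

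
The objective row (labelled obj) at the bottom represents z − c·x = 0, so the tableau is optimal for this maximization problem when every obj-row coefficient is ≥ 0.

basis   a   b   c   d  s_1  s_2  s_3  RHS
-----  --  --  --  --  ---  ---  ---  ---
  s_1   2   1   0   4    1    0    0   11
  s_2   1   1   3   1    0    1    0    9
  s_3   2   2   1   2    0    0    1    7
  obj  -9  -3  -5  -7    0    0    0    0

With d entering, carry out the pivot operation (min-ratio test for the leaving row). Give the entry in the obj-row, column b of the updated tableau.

Ratio test on column d — row 1: 11/4 = 11/4; row 2: 9/1 = 9; row 3: 7/2 = 7/2. Minimum is 11/4 at row 1 (s_1 leaves); pivot element 4.
Divide row 1 by 4; eliminate column d from the other rows.
obj-row update in column b: -3 − (-7)·(1/4) = -5/4.

-5/4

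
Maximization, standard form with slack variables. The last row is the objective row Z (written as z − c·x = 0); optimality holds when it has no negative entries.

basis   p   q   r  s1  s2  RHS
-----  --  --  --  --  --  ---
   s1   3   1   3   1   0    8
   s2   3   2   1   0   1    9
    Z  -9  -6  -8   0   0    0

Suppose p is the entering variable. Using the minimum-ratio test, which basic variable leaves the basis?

Column p entries and ratios — s1: 8/3 = 8/3; s2: 9/3 = 3.
Smallest ratio is 8/3 in the row of s1, so s1 leaves.

s1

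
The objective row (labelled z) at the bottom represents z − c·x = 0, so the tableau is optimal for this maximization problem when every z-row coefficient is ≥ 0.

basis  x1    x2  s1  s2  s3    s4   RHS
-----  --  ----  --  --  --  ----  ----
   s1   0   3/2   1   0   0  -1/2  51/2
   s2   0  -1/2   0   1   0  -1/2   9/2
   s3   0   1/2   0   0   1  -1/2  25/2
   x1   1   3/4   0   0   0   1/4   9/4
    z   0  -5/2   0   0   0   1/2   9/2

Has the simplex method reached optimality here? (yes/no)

no

The z-row has a negative entry -5/2 in column x2, so it is not optimal.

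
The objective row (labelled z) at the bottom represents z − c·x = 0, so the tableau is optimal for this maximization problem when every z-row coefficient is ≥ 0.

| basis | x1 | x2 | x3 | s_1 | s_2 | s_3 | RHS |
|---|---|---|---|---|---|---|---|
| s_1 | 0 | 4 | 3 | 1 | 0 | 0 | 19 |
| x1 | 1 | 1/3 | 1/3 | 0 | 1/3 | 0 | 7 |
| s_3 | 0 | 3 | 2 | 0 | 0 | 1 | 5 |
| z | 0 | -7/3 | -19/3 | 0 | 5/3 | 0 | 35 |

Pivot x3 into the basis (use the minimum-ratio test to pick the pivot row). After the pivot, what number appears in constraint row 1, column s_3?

Ratio test on column x3 — row 1: 19/3 = 19/3; row 2: 7/(1/3) = 21; row 3: 5/2 = 5/2. Minimum is 5/2 at row 3 (s_3 leaves); pivot element 2.
Divide row 3 by 2; eliminate column x3 from the other rows.
Row 1 update in column s_3: 0 − 3·(1/2) = -3/2.

-3/2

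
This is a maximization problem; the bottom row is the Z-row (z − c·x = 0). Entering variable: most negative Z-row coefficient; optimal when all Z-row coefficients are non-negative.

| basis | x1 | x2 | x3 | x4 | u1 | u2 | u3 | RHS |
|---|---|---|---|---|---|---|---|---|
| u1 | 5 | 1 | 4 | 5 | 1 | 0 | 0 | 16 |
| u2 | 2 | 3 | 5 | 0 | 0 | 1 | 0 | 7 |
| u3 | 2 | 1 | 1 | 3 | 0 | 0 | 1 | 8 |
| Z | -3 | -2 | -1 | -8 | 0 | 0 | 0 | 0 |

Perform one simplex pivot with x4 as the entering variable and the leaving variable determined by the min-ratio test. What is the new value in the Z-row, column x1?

Ratio test on column x4 — row 1: 16/5 = 16/5; row 2: entry 0 ≤ 0; row 3: 8/3 = 8/3. Minimum is 8/3 at row 3 (u3 leaves); pivot element 3.
Divide row 3 by 3; eliminate column x4 from the other rows.
Z-row update in column x1: -3 − (-8)·(2/3) = 7/3.

7/3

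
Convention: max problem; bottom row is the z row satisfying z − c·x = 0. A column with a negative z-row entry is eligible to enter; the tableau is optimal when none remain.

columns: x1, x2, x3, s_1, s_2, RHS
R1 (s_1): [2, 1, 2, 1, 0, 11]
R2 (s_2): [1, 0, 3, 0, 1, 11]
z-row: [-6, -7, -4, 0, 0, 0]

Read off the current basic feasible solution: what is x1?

x1 is not in the basis, so in the current basic feasible solution x1 = 0.

0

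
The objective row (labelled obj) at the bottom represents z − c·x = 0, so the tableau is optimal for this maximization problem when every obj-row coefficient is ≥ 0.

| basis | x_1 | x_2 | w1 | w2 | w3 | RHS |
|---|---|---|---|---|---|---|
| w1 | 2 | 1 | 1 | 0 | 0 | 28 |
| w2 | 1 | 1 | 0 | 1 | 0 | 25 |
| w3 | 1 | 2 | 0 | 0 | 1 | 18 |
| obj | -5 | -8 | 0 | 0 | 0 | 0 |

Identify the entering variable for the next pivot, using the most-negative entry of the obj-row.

Negative obj-row entries: x_1: -5, x_2: -8.
The most negative is -8 in column x_2, so x_2 enters.

x_2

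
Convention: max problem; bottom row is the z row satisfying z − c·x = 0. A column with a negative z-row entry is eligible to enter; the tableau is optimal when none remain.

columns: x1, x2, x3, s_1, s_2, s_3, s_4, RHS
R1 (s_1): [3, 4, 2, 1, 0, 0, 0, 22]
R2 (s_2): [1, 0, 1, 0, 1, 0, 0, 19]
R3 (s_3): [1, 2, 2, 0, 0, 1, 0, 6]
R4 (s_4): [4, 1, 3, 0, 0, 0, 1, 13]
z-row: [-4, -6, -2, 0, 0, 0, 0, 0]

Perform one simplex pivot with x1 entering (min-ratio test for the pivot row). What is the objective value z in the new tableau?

13

Ratio test on column x1 — row 1: 22/3 = 22/3; row 2: 19/1 = 19; row 3: 6/1 = 6; row 4: 13/4 = 13/4. Minimum is 13/4 at row 4 (s_4 leaves); pivot element 4.
Pivot on row 4; the z-row RHS becomes 0 − (-4)·(13/4) = 13.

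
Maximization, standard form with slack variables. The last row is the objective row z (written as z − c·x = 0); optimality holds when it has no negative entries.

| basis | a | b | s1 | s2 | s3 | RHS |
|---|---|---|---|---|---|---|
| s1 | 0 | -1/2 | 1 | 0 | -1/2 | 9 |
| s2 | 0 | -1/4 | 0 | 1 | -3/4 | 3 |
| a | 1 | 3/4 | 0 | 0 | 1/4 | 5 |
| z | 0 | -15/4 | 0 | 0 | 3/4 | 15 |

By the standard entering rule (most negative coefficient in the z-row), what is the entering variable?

Negative z-row entries: b: -15/4.
The most negative is -15/4 in column b, so b enters.

b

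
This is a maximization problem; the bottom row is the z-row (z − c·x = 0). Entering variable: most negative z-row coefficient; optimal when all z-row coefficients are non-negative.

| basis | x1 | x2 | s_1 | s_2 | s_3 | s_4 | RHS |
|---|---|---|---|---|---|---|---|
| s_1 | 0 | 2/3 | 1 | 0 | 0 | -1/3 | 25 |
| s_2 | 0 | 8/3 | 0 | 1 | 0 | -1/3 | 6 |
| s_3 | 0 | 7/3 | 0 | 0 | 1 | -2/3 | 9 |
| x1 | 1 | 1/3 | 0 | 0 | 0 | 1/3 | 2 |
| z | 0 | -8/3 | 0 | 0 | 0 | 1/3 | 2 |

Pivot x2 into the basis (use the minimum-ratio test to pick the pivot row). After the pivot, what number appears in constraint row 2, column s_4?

Ratio test on column x2 — row 1: 25/(2/3) = 75/2; row 2: 6/(8/3) = 9/4; row 3: 9/(7/3) = 27/7; row 4: 2/(1/3) = 6. Minimum is 9/4 at row 2 (s_2 leaves); pivot element 8/3.
Divide row 2 by 8/3; eliminate column x2 from the other rows.
In the new row 2, the s_4 entry is the old entry divided by the pivot: (-1/3)/(8/3) = -1/8.

-1/8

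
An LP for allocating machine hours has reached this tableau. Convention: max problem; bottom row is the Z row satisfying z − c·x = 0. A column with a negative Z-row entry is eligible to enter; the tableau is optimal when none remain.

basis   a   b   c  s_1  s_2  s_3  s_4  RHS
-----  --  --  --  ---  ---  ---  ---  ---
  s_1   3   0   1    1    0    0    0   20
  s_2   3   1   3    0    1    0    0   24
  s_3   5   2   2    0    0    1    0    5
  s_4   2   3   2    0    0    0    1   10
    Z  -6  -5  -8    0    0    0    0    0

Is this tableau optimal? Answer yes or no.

no

The Z-row has a negative entry -8 in column c, so it is not optimal.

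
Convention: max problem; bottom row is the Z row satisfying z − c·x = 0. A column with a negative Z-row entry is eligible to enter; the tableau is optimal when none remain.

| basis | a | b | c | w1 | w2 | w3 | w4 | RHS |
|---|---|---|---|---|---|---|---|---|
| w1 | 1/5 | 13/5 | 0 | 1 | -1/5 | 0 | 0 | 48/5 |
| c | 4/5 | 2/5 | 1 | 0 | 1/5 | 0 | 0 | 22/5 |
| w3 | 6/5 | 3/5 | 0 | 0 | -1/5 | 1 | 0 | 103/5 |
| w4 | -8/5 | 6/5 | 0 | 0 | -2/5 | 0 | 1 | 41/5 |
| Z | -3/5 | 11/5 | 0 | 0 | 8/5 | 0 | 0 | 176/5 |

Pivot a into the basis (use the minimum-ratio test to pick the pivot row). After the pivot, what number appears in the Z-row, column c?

Ratio test on column a — row 1: (48/5)/(1/5) = 48; row 2: (22/5)/(4/5) = 11/2; row 3: (103/5)/(6/5) = 103/6; row 4: entry -8/5 ≤ 0. Minimum is 11/2 at row 2 (c leaves); pivot element 4/5.
Divide row 2 by 4/5; eliminate column a from the other rows.
Z-row update in column c: 0 − (-3/5)·(5/4) = 3/4.

3/4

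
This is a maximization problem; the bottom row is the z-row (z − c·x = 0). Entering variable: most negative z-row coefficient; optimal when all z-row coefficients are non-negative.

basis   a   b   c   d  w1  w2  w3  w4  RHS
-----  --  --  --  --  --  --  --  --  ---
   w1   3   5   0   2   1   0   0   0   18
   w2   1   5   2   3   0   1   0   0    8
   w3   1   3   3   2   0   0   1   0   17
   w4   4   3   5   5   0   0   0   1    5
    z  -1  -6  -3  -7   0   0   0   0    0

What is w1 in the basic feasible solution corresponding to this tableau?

w1 is basic (row 1); its value is the RHS of that row, 18.

18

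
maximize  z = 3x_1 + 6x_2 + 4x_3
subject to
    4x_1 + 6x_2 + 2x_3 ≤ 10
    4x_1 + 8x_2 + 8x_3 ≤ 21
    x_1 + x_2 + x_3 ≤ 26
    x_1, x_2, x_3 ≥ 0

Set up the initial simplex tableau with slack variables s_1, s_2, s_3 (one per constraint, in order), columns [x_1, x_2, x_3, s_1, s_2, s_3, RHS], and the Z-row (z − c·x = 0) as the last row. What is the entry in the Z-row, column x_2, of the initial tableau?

The Z-row carries the negated objective coefficients: the x_2 entry is -6.

-6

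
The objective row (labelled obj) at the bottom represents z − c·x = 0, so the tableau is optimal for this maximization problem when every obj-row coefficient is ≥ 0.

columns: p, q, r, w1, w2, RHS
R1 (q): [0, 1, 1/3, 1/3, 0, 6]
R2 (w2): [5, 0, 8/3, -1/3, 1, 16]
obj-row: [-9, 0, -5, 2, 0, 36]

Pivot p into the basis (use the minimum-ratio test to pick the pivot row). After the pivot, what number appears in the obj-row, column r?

-1/5

Ratio test on column p — row 1: entry 0 ≤ 0; row 2: 16/5 = 16/5. Minimum is 16/5 at row 2 (w2 leaves); pivot element 5.
Divide row 2 by 5; eliminate column p from the other rows.
obj-row update in column r: -5 − (-9)·(8/15) = -1/5.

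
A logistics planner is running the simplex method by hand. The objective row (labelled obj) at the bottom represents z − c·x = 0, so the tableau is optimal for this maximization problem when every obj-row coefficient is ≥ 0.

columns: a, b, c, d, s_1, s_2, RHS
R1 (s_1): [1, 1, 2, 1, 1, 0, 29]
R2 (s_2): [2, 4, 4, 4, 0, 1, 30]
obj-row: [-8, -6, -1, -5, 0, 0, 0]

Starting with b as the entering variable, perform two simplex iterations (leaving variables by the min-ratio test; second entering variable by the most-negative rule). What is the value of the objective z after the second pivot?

120

Ratio test on column b — row 1: 29/1 = 29; row 2: 30/4 = 15/2. Minimum is 15/2 at row 2 (s_2 leaves); pivot element 4.
Pivot on row 2; the obj-row RHS becomes 0 − (-6)·(15/2) = 45.
Next entering variable (most negative obj-row entry -5): a.
Ratio test on column a — row 1: (43/2)/(1/2) = 43; row 2: (15/2)/(1/2) = 15. Minimum is 15 at row 2 (b leaves); pivot element 1/2.
After the second pivot the obj-row RHS is 45 − (-5)·15 = 120.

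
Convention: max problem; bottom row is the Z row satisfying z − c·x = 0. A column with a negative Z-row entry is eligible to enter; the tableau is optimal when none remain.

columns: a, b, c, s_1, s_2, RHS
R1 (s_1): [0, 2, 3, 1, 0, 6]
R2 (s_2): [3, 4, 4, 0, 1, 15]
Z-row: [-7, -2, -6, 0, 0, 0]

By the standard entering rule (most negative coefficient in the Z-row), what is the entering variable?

Negative Z-row entries: a: -7, b: -2, c: -6.
The most negative is -7 in column a, so a enters.

a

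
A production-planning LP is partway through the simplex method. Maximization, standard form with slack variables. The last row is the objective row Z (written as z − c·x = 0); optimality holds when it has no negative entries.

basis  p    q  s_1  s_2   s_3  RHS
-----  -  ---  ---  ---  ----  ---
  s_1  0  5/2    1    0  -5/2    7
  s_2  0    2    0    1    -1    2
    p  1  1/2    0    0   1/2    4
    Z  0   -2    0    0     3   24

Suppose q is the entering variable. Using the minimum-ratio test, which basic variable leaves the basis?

Column q entries and ratios — s_1: 7/(5/2) = 14/5; s_2: 2/2 = 1; p: 4/(1/2) = 8.
Smallest ratio is 1 in the row of s_2, so s_2 leaves.

s_2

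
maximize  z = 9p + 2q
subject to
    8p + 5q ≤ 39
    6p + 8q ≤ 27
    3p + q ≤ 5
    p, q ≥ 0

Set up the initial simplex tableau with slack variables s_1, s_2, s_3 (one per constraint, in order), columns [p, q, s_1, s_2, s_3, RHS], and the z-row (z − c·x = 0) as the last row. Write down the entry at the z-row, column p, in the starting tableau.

The z-row carries the negated objective coefficients: the p entry is -9.

-9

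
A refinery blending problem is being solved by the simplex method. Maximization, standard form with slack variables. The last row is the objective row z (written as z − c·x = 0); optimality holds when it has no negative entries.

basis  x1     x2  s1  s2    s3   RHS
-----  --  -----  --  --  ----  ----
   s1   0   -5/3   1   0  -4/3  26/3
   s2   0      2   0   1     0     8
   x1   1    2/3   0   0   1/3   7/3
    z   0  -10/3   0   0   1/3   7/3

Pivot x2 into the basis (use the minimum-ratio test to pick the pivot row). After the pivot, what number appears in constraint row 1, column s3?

Ratio test on column x2 — row 1: entry -5/3 ≤ 0; row 2: 8/2 = 4; row 3: (7/3)/(2/3) = 7/2. Minimum is 7/2 at row 3 (x1 leaves); pivot element 2/3.
Divide row 3 by 2/3; eliminate column x2 from the other rows.
Row 1 update in column s3: -4/3 − (-5/3)·(1/2) = -1/2.

-1/2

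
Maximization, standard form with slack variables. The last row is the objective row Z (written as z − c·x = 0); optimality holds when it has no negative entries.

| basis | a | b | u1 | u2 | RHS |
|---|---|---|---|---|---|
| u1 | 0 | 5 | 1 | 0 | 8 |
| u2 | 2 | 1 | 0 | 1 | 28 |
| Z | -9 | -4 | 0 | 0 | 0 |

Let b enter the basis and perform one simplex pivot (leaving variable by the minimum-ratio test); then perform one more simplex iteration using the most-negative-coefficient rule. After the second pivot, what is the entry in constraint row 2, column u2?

1/2

Ratio test on column b — row 1: 8/5 = 8/5; row 2: 28/1 = 28. Minimum is 8/5 at row 1 (u1 leaves); pivot element 5.
Divide row 1 by 5; eliminate column b from the other rows.
Second iteration: most negative Z-row entry is -9 in column a, so a enters.
Ratio test on column a — row 1: entry 0 ≤ 0; row 2: (132/5)/2 = 66/5. Minimum is 66/5 at row 2 (u2 leaves); pivot element 2.
Divide row 2 by 2; eliminate column a from the other rows.
After both pivots, the entry at constraint row 2, column u2 is 1/2.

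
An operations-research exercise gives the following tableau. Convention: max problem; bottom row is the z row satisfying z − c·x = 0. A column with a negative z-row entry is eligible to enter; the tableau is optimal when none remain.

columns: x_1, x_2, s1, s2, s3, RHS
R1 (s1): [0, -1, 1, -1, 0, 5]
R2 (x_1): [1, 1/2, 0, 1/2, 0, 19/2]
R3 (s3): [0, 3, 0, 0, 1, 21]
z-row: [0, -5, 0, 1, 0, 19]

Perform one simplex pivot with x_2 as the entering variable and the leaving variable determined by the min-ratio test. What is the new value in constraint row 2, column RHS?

6

Ratio test on column x_2 — row 1: entry -1 ≤ 0; row 2: (19/2)/(1/2) = 19; row 3: 21/3 = 7. Minimum is 7 at row 3 (s3 leaves); pivot element 3.
Divide row 3 by 3; eliminate column x_2 from the other rows.
Row 2 update in column RHS: 19/2 − (1/2)·7 = 6.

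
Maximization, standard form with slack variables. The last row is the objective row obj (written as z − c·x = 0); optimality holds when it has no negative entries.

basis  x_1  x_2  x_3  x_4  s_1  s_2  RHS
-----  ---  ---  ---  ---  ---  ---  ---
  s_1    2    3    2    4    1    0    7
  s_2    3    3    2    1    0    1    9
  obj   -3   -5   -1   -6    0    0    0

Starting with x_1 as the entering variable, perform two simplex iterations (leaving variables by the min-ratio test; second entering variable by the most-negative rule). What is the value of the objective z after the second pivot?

21/2

Ratio test on column x_1 — row 1: 7/2 = 7/2; row 2: 9/3 = 3. Minimum is 3 at row 2 (s_2 leaves); pivot element 3.
Pivot on row 2; the obj-row RHS becomes 0 − (-3)·3 = 9.
Next entering variable (most negative obj-row entry -5): x_4.
Ratio test on column x_4 — row 1: 1/(10/3) = 3/10; row 2: 3/(1/3) = 9. Minimum is 3/10 at row 1 (s_1 leaves); pivot element 10/3.
After the second pivot the obj-row RHS is 9 − (-5)·(3/10) = 21/2.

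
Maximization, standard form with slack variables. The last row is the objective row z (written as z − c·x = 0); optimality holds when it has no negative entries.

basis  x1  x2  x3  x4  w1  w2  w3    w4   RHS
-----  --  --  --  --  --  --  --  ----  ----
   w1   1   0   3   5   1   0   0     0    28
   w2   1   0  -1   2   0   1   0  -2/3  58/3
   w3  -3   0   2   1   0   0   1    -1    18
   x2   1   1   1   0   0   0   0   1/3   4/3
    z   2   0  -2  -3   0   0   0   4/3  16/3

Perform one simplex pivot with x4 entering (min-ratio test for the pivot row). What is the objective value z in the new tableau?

Ratio test on column x4 — row 1: 28/5 = 28/5; row 2: (58/3)/2 = 29/3; row 3: 18/1 = 18; row 4: entry 0 ≤ 0. Minimum is 28/5 at row 1 (w1 leaves); pivot element 5.
Pivot on row 1; the z-row RHS becomes 16/3 − (-3)·(28/5) = 332/15.

332/15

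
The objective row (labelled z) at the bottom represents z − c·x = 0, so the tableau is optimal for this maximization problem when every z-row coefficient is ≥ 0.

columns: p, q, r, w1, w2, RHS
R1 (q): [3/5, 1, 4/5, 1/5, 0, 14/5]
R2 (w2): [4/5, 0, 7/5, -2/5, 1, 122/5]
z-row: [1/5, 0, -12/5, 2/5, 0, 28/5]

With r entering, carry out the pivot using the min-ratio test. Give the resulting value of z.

Ratio test on column r — row 1: (14/5)/(4/5) = 7/2; row 2: (122/5)/(7/5) = 122/7. Minimum is 7/2 at row 1 (q leaves); pivot element 4/5.
Pivot on row 1; the z-row RHS becomes 28/5 − (-12/5)·(7/2) = 14.

14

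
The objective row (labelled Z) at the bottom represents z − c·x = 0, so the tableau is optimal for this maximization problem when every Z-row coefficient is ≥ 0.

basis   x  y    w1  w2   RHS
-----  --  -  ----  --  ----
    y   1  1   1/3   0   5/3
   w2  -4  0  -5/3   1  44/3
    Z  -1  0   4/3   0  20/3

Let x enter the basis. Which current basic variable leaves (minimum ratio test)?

Column x entries and ratios — y: (5/3)/1 = 5/3; w2: -4 ≤ 0, skip.
Smallest ratio is 5/3 in the row of y, so y leaves.

y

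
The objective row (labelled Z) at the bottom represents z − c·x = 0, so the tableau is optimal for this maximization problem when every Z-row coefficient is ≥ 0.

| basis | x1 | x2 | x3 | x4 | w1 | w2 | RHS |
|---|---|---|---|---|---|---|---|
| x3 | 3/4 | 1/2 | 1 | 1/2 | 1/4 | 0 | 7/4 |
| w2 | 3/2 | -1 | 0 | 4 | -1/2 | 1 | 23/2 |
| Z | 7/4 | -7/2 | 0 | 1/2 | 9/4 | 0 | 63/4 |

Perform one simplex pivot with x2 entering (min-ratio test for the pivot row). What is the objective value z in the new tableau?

Ratio test on column x2 — row 1: (7/4)/(1/2) = 7/2; row 2: entry -1 ≤ 0. Minimum is 7/2 at row 1 (x3 leaves); pivot element 1/2.
Pivot on row 1; the Z-row RHS becomes 63/4 − (-7/2)·(7/2) = 28.

28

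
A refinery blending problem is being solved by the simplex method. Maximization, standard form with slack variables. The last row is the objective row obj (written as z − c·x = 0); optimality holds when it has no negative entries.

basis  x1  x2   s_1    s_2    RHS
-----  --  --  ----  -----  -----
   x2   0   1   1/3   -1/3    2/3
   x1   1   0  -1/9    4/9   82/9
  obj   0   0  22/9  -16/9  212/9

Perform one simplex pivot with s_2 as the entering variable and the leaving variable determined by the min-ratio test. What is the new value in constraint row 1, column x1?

Ratio test on column s_2 — row 1: entry -1/3 ≤ 0; row 2: (82/9)/(4/9) = 41/2. Minimum is 41/2 at row 2 (x1 leaves); pivot element 4/9.
Divide row 2 by 4/9; eliminate column s_2 from the other rows.
Row 1 update in column x1: 0 − (-1/3)·(9/4) = 3/4.

3/4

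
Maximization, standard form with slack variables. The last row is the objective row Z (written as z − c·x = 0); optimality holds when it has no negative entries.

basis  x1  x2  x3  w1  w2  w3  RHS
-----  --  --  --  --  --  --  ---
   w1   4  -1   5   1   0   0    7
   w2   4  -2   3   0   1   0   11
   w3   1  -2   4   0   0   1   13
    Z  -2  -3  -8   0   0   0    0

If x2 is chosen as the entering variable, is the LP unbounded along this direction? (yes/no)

yes

Every constraint-row entry in column x2 is ≤ 0, so increasing x2 is unbounded.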